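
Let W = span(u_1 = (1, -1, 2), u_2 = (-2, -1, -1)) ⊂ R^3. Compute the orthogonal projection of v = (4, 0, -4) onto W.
proj_W(v) = (4/3, 8/3, -4/3)

Set up U = [u_1 | ... | u_2] ∈ R^(3×2). The projector onto W = col(U) is P = U (U^T U)^(-1) U^T.
Compute U^T U =
  [6, -3]
  [-3, 6],
and U^T v = (-4, -4).
Solve U^T U · c = U^T v for the coefficients: c = (-4/3, -4/3). The projection is proj_W(v) = U c.
Check: (v - proj_W(v)) · u_1 = 0  (should be 0).
Check: (v - proj_W(v)) · u_2 = 0  (should be 0).
Result: proj_W(v) = (4/3, 8/3, -4/3).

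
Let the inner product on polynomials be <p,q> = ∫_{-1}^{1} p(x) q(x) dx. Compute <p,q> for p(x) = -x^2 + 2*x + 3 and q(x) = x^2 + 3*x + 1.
<p,q> = 164/15

Expand the product: p(x)·q(x) = -x^4 - x^3 + 8*x^2 + 11*x + 3.
∫_{-1}^{1} of each monomial x^k gives [2/(k+1) if k even, 0 if k odd]. Integrating term-by-term (or equivalently evaluating the antiderivative F(x) = -x^5/5 - x^4/4 + 8*x^3/3 + 11*x^2/2 + 3*x at the endpoints):
  F(1) − F(−1) = 643/60 − (-13/60) = 164/15.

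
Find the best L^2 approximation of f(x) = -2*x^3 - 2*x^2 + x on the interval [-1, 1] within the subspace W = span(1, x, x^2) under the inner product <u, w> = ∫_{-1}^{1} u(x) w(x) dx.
g(x) = -2*x^2 - x/5

The best approximation g ∈ W is the orthogonal projection of f onto W. Writing g = a_0 + a_1 x + a_2 x^2, the coefficients solve the normal equations G · a = b where
  G_{ij} = <φ_i, φ_j> and b_i = <f, φ_i>, with φ_0 = 1, φ_1 = x, φ_2 = x^2.
G =
  [2, 0, 2/3]
  [0, 2/3, 0]
  [2/3, 0, 2/5],
b = (-4/3, -2/15, -4/5).
Solving gives a_0 = 0, a_1 = -1/5, a_2 = -2, so
  g(x) = -2*x^2 - x/5.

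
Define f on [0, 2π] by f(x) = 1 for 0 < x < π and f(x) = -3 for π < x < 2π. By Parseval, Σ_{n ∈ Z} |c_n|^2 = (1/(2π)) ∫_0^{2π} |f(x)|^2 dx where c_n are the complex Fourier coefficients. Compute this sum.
Σ |c_n|^2 = 5

Parseval equates the L^2 energy of f (normalised by 1/(2π)) with the ℓ^2 sum of its Fourier coefficients: (1/(2π)) ∫_0^{2π} |f|^2 = Σ |c_n|^2.
Compute the left side: (1/(2π)) [∫_0^π 1^2 dx + ∫_π^{2π} (-3)^2 dx] = (1/(2π)) · (1π + 9π) = (1 + 9)/2 = 5.
So Σ_{n ∈ Z} |c_n|^2 = 5.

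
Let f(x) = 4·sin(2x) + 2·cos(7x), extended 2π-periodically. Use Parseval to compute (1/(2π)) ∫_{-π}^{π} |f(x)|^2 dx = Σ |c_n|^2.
Σ |c_n|^2 = 10

Expand |f|^2 and use orthogonality of {sin(nx), cos(mx)} on [-π, π]:
  ∫_{-π}^{π} sin(nx)^2 dx = π, ∫ cos(mx)^2 dx = π, and cross terms integrate to 0.
So ∫_{-π}^{π} f(x)^2 dx = 4^2 · π + 2^2 · π = (16 + 4)π.
Divide by 2π: (16 + 4)/2 = 10.
By Parseval, this equals Σ |c_n|^2.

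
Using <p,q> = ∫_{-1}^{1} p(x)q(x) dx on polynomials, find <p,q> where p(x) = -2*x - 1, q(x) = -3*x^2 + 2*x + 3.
<p,q> = -20/3

Expand the product: p(x)·q(x) = 6*x^3 - x^2 - 8*x - 3.
∫_{-1}^{1} of each monomial x^k gives [2/(k+1) if k even, 0 if k odd]. Integrating term-by-term (or equivalently evaluating the antiderivative F(x) = 3*x^4/2 - x^3/3 - 4*x^2 - 3*x at the endpoints):
  F(1) − F(−1) = -35/6 − (5/6) = -20/3.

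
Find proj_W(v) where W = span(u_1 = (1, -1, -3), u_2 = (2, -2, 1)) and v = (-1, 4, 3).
proj_W(v) = (-5/2, 5/2, 3)

Set up U = [u_1 | ... | u_2] ∈ R^(3×2). The projector onto W = col(U) is P = U (U^T U)^(-1) U^T.
Compute U^T U =
  [11, 1]
  [1, 9],
and U^T v = (-14, -7).
Solve U^T U · c = U^T v for the coefficients: c = (-17/14, -9/14). The projection is proj_W(v) = U c.
Check: (v - proj_W(v)) · u_1 = 0  (should be 0).
Check: (v - proj_W(v)) · u_2 = 0  (should be 0).
Result: proj_W(v) = (-5/2, 5/2, 3).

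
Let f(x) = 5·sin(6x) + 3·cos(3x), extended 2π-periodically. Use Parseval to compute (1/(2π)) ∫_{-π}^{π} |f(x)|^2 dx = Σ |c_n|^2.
Σ |c_n|^2 = 17

Expand |f|^2 and use orthogonality of {sin(nx), cos(mx)} on [-π, π]:
  ∫_{-π}^{π} sin(nx)^2 dx = π, ∫ cos(mx)^2 dx = π, and cross terms integrate to 0.
So ∫_{-π}^{π} f(x)^2 dx = 5^2 · π + 3^2 · π = (25 + 9)π.
Divide by 2π: (25 + 9)/2 = 17.
By Parseval, this equals Σ |c_n|^2.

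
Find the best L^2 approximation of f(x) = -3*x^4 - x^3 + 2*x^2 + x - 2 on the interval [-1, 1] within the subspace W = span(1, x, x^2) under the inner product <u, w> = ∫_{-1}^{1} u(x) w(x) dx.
g(x) = -4*x^2/7 + 2*x/5 - 61/35

The best approximation g ∈ W is the orthogonal projection of f onto W. Writing g = a_0 + a_1 x + a_2 x^2, the coefficients solve the normal equations G · a = b where
  G_{ij} = <φ_i, φ_j> and b_i = <f, φ_i>, with φ_0 = 1, φ_1 = x, φ_2 = x^2.
G =
  [2, 0, 2/3]
  [0, 2/3, 0]
  [2/3, 0, 2/5],
b = (-58/15, 4/15, -146/105).
Solving gives a_0 = -61/35, a_1 = 2/5, a_2 = -4/7, so
  g(x) = -4*x^2/7 + 2*x/5 - 61/35.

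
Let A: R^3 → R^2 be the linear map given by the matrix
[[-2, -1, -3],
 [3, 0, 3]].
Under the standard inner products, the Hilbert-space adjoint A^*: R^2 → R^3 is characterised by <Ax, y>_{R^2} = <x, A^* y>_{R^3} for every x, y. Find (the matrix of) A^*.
A^* = A^T =
[[-2, 3],
 [-1, 0],
 [-3, 3]]

For real matrices with standard dot products, the defining identity <Ax, y> = <x, A^* y> gives (Ax)^T y = x^T (A^*) y, i.e. x^T A^T y = x^T (A^*) y. Since this holds for all x, y, we must have A^* = A^T. Therefore
A^* =
[[-2, 3],
 [-1, 0],
 [-3, 3]].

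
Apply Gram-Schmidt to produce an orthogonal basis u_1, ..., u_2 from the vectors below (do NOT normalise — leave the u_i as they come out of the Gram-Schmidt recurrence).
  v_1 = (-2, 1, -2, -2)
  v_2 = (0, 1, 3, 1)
Orthogonal basis:
  u_1 = (-2, 1, -2, -2)
  u_2 = (-14/13, 20/13, 25/13, -1/13)

Apply the Gram-Schmidt recurrence
  u_1 = v_1
  u_i = v_i − Σ_{j<i} ((v_i · u_j) / (u_j · u_j)) · u_j.

Step by step this gives:
  u_1 = (-2, 1, -2, -2)
  u_2 = (-14/13, 20/13, 25/13, -1/13)

Orthogonality check:
  u_2 · u_1 = 0 (should be 0)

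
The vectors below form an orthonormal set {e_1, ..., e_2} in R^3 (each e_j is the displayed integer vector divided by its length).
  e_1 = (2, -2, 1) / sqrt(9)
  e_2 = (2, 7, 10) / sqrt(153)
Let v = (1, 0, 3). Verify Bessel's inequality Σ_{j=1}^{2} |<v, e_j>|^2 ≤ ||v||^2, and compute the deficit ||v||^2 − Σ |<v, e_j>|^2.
Σ |<v, e_j>|^2 = 161/17; ||v||^2 = 10; deficit = 9/17

Write each e_j = u_j / sqrt(<u_j, u_j>) where u_j is the displayed integer vector. Then <v, e_j> = <v, u_j> / sqrt(<u_j, u_j>), so |<v, e_j>|^2 = <v, u_j>^2 / <u_j, u_j>.
Coefficients: <v, e_1> = 5/sqrt(9), <v, e_2> = 32/sqrt(153).
Square and sum: Σ |<v, e_j>|^2 = 161/17.
Compute ||v||^2 = v·v = 10.
Deficit = 10 − 161/17 = 9/17 ≥ 0, confirming Bessel's inequality. (The deficit equals ||v − Σ <v,e_j> e_j||^2, the squared distance from v to span{e_j}.)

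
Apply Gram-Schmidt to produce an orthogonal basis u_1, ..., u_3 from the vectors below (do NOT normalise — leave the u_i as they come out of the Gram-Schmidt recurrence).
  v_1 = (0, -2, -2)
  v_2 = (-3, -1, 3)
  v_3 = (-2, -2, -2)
Orthogonal basis:
  u_1 = (0, -2, -2)
  u_2 = (-3, -2, 2)
  u_3 = (-16/17, 12/17, -12/17)

Apply the Gram-Schmidt recurrence
  u_1 = v_1
  u_i = v_i − Σ_{j<i} ((v_i · u_j) / (u_j · u_j)) · u_j.

Step by step this gives:
  u_1 = (0, -2, -2)
  u_2 = (-3, -2, 2)
  u_3 = (-16/17, 12/17, -12/17)

Orthogonality check:
  u_2 · u_1 = 0 (should be 0)
  u_3 · u_1 = 0 (should be 0)
  u_3 · u_2 = 0 (should be 0)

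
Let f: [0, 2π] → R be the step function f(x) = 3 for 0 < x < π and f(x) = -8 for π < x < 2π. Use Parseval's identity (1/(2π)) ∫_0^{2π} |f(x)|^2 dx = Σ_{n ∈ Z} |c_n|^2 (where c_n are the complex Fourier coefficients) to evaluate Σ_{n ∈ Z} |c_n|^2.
Σ |c_n|^2 = 73/2

Parseval equates the L^2 energy of f (normalised by 1/(2π)) with the ℓ^2 sum of its Fourier coefficients: (1/(2π)) ∫_0^{2π} |f|^2 = Σ |c_n|^2.
Compute the left side: (1/(2π)) [∫_0^π 3^2 dx + ∫_π^{2π} (-8)^2 dx] = (1/(2π)) · (9π + 64π) = (9 + 64)/2 = 73/2.
So Σ_{n ∈ Z} |c_n|^2 = 73/2.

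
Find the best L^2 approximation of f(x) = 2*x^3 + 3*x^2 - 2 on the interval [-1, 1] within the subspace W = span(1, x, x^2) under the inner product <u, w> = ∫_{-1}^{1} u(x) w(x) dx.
g(x) = 3*x^2 + 6*x/5 - 2

The best approximation g ∈ W is the orthogonal projection of f onto W. Writing g = a_0 + a_1 x + a_2 x^2, the coefficients solve the normal equations G · a = b where
  G_{ij} = <φ_i, φ_j> and b_i = <f, φ_i>, with φ_0 = 1, φ_1 = x, φ_2 = x^2.
G =
  [2, 0, 2/3]
  [0, 2/3, 0]
  [2/3, 0, 2/5],
b = (-2, 4/5, -2/15).
Solving gives a_0 = -2, a_1 = 6/5, a_2 = 3, so
  g(x) = 3*x^2 + 6*x/5 - 2.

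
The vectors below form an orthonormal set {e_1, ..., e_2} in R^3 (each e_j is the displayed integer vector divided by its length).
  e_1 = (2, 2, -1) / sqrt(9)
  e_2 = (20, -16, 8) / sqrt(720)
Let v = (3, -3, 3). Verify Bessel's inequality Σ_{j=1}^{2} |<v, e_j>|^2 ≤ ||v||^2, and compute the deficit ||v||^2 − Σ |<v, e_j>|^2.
Σ |<v, e_j>|^2 = 126/5; ||v||^2 = 27; deficit = 9/5

Write each e_j = u_j / sqrt(<u_j, u_j>) where u_j is the displayed integer vector. Then <v, e_j> = <v, u_j> / sqrt(<u_j, u_j>), so |<v, e_j>|^2 = <v, u_j>^2 / <u_j, u_j>.
Coefficients: <v, e_1> = -3/sqrt(9), <v, e_2> = 132/sqrt(720).
Square and sum: Σ |<v, e_j>|^2 = 126/5.
Compute ||v||^2 = v·v = 27.
Deficit = 27 − 126/5 = 9/5 ≥ 0, confirming Bessel's inequality. (The deficit equals ||v − Σ <v,e_j> e_j||^2, the squared distance from v to span{e_j}.)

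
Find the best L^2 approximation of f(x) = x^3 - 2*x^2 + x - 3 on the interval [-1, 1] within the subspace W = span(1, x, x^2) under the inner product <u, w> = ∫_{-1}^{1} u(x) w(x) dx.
g(x) = -2*x^2 + 8*x/5 - 3

The best approximation g ∈ W is the orthogonal projection of f onto W. Writing g = a_0 + a_1 x + a_2 x^2, the coefficients solve the normal equations G · a = b where
  G_{ij} = <φ_i, φ_j> and b_i = <f, φ_i>, with φ_0 = 1, φ_1 = x, φ_2 = x^2.
G =
  [2, 0, 2/3]
  [0, 2/3, 0]
  [2/3, 0, 2/5],
b = (-22/3, 16/15, -14/5).
Solving gives a_0 = -3, a_1 = 8/5, a_2 = -2, so
  g(x) = -2*x^2 + 8*x/5 - 3.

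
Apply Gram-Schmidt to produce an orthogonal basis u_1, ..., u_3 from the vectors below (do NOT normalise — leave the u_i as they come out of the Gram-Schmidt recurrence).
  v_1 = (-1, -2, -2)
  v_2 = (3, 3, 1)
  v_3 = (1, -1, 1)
Orthogonal basis:
  u_1 = (-1, -2, -2)
  u_2 = (16/9, 5/9, -13/9)
  u_3 = (24/25, -6/5, 18/25)

Apply the Gram-Schmidt recurrence
  u_1 = v_1
  u_i = v_i − Σ_{j<i} ((v_i · u_j) / (u_j · u_j)) · u_j.

Step by step this gives:
  u_1 = (-1, -2, -2)
  u_2 = (16/9, 5/9, -13/9)
  u_3 = (24/25, -6/5, 18/25)

Orthogonality check:
  u_2 · u_1 = 0 (should be 0)
  u_3 · u_1 = 0 (should be 0)
  u_3 · u_2 = 0 (should be 0)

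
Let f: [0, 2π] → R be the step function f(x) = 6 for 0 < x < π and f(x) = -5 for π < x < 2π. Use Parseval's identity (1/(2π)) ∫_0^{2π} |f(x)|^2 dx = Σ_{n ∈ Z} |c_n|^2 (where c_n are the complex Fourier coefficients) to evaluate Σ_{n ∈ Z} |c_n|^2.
Σ |c_n|^2 = 61/2

Parseval equates the L^2 energy of f (normalised by 1/(2π)) with the ℓ^2 sum of its Fourier coefficients: (1/(2π)) ∫_0^{2π} |f|^2 = Σ |c_n|^2.
Compute the left side: (1/(2π)) [∫_0^π 6^2 dx + ∫_π^{2π} (-5)^2 dx] = (1/(2π)) · (36π + 25π) = (36 + 25)/2 = 61/2.
So Σ_{n ∈ Z} |c_n|^2 = 61/2.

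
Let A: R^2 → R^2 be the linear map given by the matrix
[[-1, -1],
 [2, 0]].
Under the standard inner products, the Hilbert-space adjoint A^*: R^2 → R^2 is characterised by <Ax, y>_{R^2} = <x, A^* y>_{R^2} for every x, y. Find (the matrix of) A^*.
A^* = A^T =
[[-1, 2],
 [-1, 0]]

For real matrices with standard dot products, the defining identity <Ax, y> = <x, A^* y> gives (Ax)^T y = x^T (A^*) y, i.e. x^T A^T y = x^T (A^*) y. Since this holds for all x, y, we must have A^* = A^T. Therefore
A^* =
[[-1, 2],
 [-1, 0]].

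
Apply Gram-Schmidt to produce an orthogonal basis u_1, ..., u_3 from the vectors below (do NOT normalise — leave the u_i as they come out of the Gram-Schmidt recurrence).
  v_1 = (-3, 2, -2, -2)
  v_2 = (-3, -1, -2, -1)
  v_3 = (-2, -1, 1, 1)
Orthogonal basis:
  u_1 = (-3, 2, -2, -2)
  u_2 = (-8/7, -47/21, -16/21, 5/21)
  u_3 = (-98/73, 21/73, 105/73, 63/73)

Apply the Gram-Schmidt recurrence
  u_1 = v_1
  u_i = v_i − Σ_{j<i} ((v_i · u_j) / (u_j · u_j)) · u_j.

Step by step this gives:
  u_1 = (-3, 2, -2, -2)
  u_2 = (-8/7, -47/21, -16/21, 5/21)
  u_3 = (-98/73, 21/73, 105/73, 63/73)

Orthogonality check:
  u_2 · u_1 = 0 (should be 0)
  u_3 · u_1 = 0 (should be 0)
  u_3 · u_2 = 0 (should be 0)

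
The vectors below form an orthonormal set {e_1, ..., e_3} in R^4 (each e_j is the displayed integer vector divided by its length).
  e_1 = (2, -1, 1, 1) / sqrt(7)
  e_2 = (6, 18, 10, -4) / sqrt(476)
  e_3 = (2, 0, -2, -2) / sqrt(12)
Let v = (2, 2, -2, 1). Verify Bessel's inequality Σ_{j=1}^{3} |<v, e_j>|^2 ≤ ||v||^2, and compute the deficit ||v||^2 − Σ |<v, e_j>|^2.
Σ |<v, e_j>|^2 = 74/17; ||v||^2 = 13; deficit = 147/17

Write each e_j = u_j / sqrt(<u_j, u_j>) where u_j is the displayed integer vector. Then <v, e_j> = <v, u_j> / sqrt(<u_j, u_j>), so |<v, e_j>|^2 = <v, u_j>^2 / <u_j, u_j>.
Coefficients: <v, e_1> = 1/sqrt(7), <v, e_2> = 24/sqrt(476), <v, e_3> = 6/sqrt(12).
Square and sum: Σ |<v, e_j>|^2 = 74/17.
Compute ||v||^2 = v·v = 13.
Deficit = 13 − 74/17 = 147/17 ≥ 0, confirming Bessel's inequality. (The deficit equals ||v − Σ <v,e_j> e_j||^2, the squared distance from v to span{e_j}.)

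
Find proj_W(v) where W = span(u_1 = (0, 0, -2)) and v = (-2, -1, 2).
proj_W(v) = (0, 0, 2)

Set up U = [u_1 | ... | u_1] ∈ R^(3×1). The projector onto W = col(U) is P = U (U^T U)^(-1) U^T.
Compute U^T U =
  [4],
and U^T v = (-4).
Solve U^T U · c = U^T v for the coefficients: c = (-1). The projection is proj_W(v) = U c.
Check: (v - proj_W(v)) · u_1 = 0  (should be 0).
Result: proj_W(v) = (0, 0, 2).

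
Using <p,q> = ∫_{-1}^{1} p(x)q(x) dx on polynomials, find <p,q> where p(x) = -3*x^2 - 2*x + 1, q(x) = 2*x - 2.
<p,q> = -8/3

Expand the product: p(x)·q(x) = -6*x^3 + 2*x^2 + 6*x - 2.
∫_{-1}^{1} of each monomial x^k gives [2/(k+1) if k even, 0 if k odd]. Integrating term-by-term (or equivalently evaluating the antiderivative F(x) = -3*x^4/2 + 2*x^3/3 + 3*x^2 - 2*x at the endpoints):
  F(1) − F(−1) = 1/6 − (17/6) = -8/3.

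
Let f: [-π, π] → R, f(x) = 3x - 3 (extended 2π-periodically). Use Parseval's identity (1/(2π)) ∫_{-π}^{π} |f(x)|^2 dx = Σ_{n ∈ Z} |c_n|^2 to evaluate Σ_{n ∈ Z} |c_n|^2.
Σ |c_n|^2 = 3π^2 + 9

Expand and integrate term by term over [-π, π]:
  ∫ (3x)^2 dx = 9·(2π^3/3); ∫ 2·3·(-3)·x dx = 0 (odd integrand); ∫ (-3)^2 dx = 9·2π.
So (1/(2π)) ∫_{-π}^{π} (3x - 3)^2 dx = 9π^2/3 + 9 = 3π^2 + 9.
Parseval ⇒ Σ |c_n|^2 = 3π^2 + 9.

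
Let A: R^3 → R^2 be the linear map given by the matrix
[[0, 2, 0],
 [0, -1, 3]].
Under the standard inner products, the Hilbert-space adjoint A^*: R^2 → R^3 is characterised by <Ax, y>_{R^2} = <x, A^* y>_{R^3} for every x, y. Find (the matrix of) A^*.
A^* = A^T =
[[0, 0],
 [2, -1],
 [0, 3]]

For real matrices with standard dot products, the defining identity <Ax, y> = <x, A^* y> gives (Ax)^T y = x^T (A^*) y, i.e. x^T A^T y = x^T (A^*) y. Since this holds for all x, y, we must have A^* = A^T. Therefore
A^* =
[[0, 0],
 [2, -1],
 [0, 3]].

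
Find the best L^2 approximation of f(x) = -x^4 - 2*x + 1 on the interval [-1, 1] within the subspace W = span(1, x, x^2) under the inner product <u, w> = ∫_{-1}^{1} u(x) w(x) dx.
g(x) = -6*x^2/7 - 2*x + 38/35

The best approximation g ∈ W is the orthogonal projection of f onto W. Writing g = a_0 + a_1 x + a_2 x^2, the coefficients solve the normal equations G · a = b where
  G_{ij} = <φ_i, φ_j> and b_i = <f, φ_i>, with φ_0 = 1, φ_1 = x, φ_2 = x^2.
G =
  [2, 0, 2/3]
  [0, 2/3, 0]
  [2/3, 0, 2/5],
b = (8/5, -4/3, 8/21).
Solving gives a_0 = 38/35, a_1 = -2, a_2 = -6/7, so
  g(x) = -6*x^2/7 - 2*x + 38/35.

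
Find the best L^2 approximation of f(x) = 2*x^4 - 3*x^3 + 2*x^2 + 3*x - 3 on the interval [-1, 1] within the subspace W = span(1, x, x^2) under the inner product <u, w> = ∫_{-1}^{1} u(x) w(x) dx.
g(x) = 26*x^2/7 + 6*x/5 - 111/35

The best approximation g ∈ W is the orthogonal projection of f onto W. Writing g = a_0 + a_1 x + a_2 x^2, the coefficients solve the normal equations G · a = b where
  G_{ij} = <φ_i, φ_j> and b_i = <f, φ_i>, with φ_0 = 1, φ_1 = x, φ_2 = x^2.
G =
  [2, 0, 2/3]
  [0, 2/3, 0]
  [2/3, 0, 2/5],
b = (-58/15, 4/5, -22/35).
Solving gives a_0 = -111/35, a_1 = 6/5, a_2 = 26/7, so
  g(x) = 26*x^2/7 + 6*x/5 - 111/35.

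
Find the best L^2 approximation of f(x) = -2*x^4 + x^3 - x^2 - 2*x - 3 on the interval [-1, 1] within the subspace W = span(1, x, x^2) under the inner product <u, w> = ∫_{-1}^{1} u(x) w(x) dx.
g(x) = -19*x^2/7 - 7*x/5 - 99/35

The best approximation g ∈ W is the orthogonal projection of f onto W. Writing g = a_0 + a_1 x + a_2 x^2, the coefficients solve the normal equations G · a = b where
  G_{ij} = <φ_i, φ_j> and b_i = <f, φ_i>, with φ_0 = 1, φ_1 = x, φ_2 = x^2.
G =
  [2, 0, 2/3]
  [0, 2/3, 0]
  [2/3, 0, 2/5],
b = (-112/15, -14/15, -104/35).
Solving gives a_0 = -99/35, a_1 = -7/5, a_2 = -19/7, so
  g(x) = -19*x^2/7 - 7*x/5 - 99/35.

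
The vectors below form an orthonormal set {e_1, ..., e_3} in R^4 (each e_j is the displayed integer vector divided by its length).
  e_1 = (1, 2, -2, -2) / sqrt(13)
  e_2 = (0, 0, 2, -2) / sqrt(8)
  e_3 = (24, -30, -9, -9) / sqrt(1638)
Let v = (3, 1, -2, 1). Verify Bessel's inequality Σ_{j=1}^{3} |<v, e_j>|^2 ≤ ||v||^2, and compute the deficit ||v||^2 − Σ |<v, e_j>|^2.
Σ |<v, e_j>|^2 = 69/7; ||v||^2 = 15; deficit = 36/7

Write each e_j = u_j / sqrt(<u_j, u_j>) where u_j is the displayed integer vector. Then <v, e_j> = <v, u_j> / sqrt(<u_j, u_j>), so |<v, e_j>|^2 = <v, u_j>^2 / <u_j, u_j>.
Coefficients: <v, e_1> = 7/sqrt(13), <v, e_2> = -6/sqrt(8), <v, e_3> = 51/sqrt(1638).
Square and sum: Σ |<v, e_j>|^2 = 69/7.
Compute ||v||^2 = v·v = 15.
Deficit = 15 − 69/7 = 36/7 ≥ 0, confirming Bessel's inequality. (The deficit equals ||v − Σ <v,e_j> e_j||^2, the squared distance from v to span{e_j}.)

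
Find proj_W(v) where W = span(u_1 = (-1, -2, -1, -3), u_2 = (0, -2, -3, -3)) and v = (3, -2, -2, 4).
proj_W(v) = (83/37, 52/37, -88/37, 78/37)

Set up U = [u_1 | ... | u_2] ∈ R^(4×2). The projector onto W = col(U) is P = U (U^T U)^(-1) U^T.
Compute U^T U =
  [15, 16]
  [16, 22],
and U^T v = (-9, -2).
Solve U^T U · c = U^T v for the coefficients: c = (-83/37, 57/37). The projection is proj_W(v) = U c.
Check: (v - proj_W(v)) · u_1 = 0  (should be 0).
Check: (v - proj_W(v)) · u_2 = 0  (should be 0).
Result: proj_W(v) = (83/37, 52/37, -88/37, 78/37).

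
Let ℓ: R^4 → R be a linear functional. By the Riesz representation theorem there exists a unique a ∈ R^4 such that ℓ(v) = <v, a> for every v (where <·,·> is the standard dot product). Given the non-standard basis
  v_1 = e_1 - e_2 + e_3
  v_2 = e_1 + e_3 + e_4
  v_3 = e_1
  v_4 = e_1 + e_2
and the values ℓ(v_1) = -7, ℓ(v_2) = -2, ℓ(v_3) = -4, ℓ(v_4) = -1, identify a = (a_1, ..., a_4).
a = (-4, 3, 0, 2)

Write a = (a_1, ..., a_4) in the standard basis. For each basis vector v_i, ℓ(v_i) = <v_i, a> is a linear equation in the a_j's. Collect the n equations into a matrix system V a = ℓ, where row i of V is v_i (expressed in the standard basis). Since V is invertible (lower-triangular with 1s on the diagonal, up to permutation), solve by back-substitution:
  V =
[[1, -1, 1, 0],
 [1, 0, 1, 1],
 [1, 0, 0, 0],
 [1, 1, 0, 0]]
  V a = (-7, -2, -4, -1)
Solving gives a = (-4, 3, 0, 2).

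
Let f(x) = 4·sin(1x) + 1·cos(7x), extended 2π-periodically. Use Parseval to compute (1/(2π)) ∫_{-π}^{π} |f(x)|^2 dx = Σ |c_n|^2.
Σ |c_n|^2 = 17/2

Expand |f|^2 and use orthogonality of {sin(nx), cos(mx)} on [-π, π]:
  ∫_{-π}^{π} sin(nx)^2 dx = π, ∫ cos(mx)^2 dx = π, and cross terms integrate to 0.
So ∫_{-π}^{π} f(x)^2 dx = 4^2 · π + 1^2 · π = (16 + 1)π.
Divide by 2π: (16 + 1)/2 = 17/2.
By Parseval, this equals Σ |c_n|^2.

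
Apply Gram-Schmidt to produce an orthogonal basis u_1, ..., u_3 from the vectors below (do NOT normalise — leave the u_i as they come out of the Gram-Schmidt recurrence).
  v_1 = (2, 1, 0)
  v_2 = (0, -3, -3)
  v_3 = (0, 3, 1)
Orthogonal basis:
  u_1 = (2, 1, 0)
  u_2 = (6/5, -12/5, -3)
  u_3 = (-4/9, 8/9, -8/9)

Apply the Gram-Schmidt recurrence
  u_1 = v_1
  u_i = v_i − Σ_{j<i} ((v_i · u_j) / (u_j · u_j)) · u_j.

Step by step this gives:
  u_1 = (2, 1, 0)
  u_2 = (6/5, -12/5, -3)
  u_3 = (-4/9, 8/9, -8/9)

Orthogonality check:
  u_2 · u_1 = 0 (should be 0)
  u_3 · u_1 = 0 (should be 0)
  u_3 · u_2 = 0 (should be 0)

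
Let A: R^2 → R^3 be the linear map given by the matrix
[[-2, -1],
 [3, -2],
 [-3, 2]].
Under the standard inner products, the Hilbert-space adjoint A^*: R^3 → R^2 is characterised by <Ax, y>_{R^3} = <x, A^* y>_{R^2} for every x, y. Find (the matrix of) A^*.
A^* = A^T =
[[-2, 3, -3],
 [-1, -2, 2]]

For real matrices with standard dot products, the defining identity <Ax, y> = <x, A^* y> gives (Ax)^T y = x^T (A^*) y, i.e. x^T A^T y = x^T (A^*) y. Since this holds for all x, y, we must have A^* = A^T. Therefore
A^* =
[[-2, 3, -3],
 [-1, -2, 2]].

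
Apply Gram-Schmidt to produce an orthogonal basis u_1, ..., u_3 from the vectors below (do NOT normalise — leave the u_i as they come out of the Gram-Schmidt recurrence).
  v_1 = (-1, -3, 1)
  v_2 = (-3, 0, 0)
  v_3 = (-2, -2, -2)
Orthogonal basis:
  u_1 = (-1, -3, 1)
  u_2 = (-30/11, 9/11, -3/11)
  u_3 = (0, -4/5, -12/5)

Apply the Gram-Schmidt recurrence
  u_1 = v_1
  u_i = v_i − Σ_{j<i} ((v_i · u_j) / (u_j · u_j)) · u_j.

Step by step this gives:
  u_1 = (-1, -3, 1)
  u_2 = (-30/11, 9/11, -3/11)
  u_3 = (0, -4/5, -12/5)

Orthogonality check:
  u_2 · u_1 = 0 (should be 0)
  u_3 · u_1 = 0 (should be 0)
  u_3 · u_2 = 0 (should be 0)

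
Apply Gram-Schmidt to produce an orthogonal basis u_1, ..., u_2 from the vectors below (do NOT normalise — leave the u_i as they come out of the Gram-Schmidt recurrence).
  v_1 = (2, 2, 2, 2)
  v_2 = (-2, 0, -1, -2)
Orthogonal basis:
  u_1 = (2, 2, 2, 2)
  u_2 = (-3/4, 5/4, 1/4, -3/4)

Apply the Gram-Schmidt recurrence
  u_1 = v_1
  u_i = v_i − Σ_{j<i} ((v_i · u_j) / (u_j · u_j)) · u_j.

Step by step this gives:
  u_1 = (2, 2, 2, 2)
  u_2 = (-3/4, 5/4, 1/4, -3/4)

Orthogonality check:
  u_2 · u_1 = 0 (should be 0)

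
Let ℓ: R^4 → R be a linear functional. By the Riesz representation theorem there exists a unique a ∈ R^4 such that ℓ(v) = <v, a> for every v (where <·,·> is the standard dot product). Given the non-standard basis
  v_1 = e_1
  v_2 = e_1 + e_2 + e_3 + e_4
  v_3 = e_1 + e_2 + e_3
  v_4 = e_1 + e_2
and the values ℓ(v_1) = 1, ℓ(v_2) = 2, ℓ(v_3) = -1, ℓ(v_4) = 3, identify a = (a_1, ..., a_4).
a = (1, 2, -4, 3)

Write a = (a_1, ..., a_4) in the standard basis. For each basis vector v_i, ℓ(v_i) = <v_i, a> is a linear equation in the a_j's. Collect the n equations into a matrix system V a = ℓ, where row i of V is v_i (expressed in the standard basis). Since V is invertible (lower-triangular with 1s on the diagonal, up to permutation), solve by back-substitution:
  V =
[[1, 0, 0, 0],
 [1, 1, 1, 1],
 [1, 1, 1, 0],
 [1, 1, 0, 0]]
  V a = (1, 2, -1, 3)
Solving gives a = (1, 2, -4, 3).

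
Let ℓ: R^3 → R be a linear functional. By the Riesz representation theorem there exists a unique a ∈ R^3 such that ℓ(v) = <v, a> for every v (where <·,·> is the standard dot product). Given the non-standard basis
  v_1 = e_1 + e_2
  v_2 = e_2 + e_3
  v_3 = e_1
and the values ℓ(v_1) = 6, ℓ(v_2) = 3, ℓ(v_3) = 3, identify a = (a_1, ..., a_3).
a = (3, 3, 0)

Write a = (a_1, ..., a_3) in the standard basis. For each basis vector v_i, ℓ(v_i) = <v_i, a> is a linear equation in the a_j's. Collect the n equations into a matrix system V a = ℓ, where row i of V is v_i (expressed in the standard basis). Since V is invertible (lower-triangular with 1s on the diagonal, up to permutation), solve by back-substitution:
  V =
[[1, 1, 0],
 [0, 1, 1],
 [1, 0, 0]]
  V a = (6, 3, 3)
Solving gives a = (3, 3, 0).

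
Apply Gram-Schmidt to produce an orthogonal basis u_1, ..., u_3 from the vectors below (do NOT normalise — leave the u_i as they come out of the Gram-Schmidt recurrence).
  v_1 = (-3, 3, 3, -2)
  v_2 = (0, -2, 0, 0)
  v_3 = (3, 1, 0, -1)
Orthogonal basis:
  u_1 = (-3, 3, 3, -2)
  u_2 = (-18/31, -44/31, 18/31, -12/31)
  u_3 = (45/22, 0, 21/22, -18/11)

Apply the Gram-Schmidt recurrence
  u_1 = v_1
  u_i = v_i − Σ_{j<i} ((v_i · u_j) / (u_j · u_j)) · u_j.

Step by step this gives:
  u_1 = (-3, 3, 3, -2)
  u_2 = (-18/31, -44/31, 18/31, -12/31)
  u_3 = (45/22, 0, 21/22, -18/11)

Orthogonality check:
  u_2 · u_1 = 0 (should be 0)
  u_3 · u_1 = 0 (should be 0)
  u_3 · u_2 = 0 (should be 0)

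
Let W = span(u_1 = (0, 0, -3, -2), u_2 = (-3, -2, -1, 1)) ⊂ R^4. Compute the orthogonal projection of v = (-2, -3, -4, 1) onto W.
proj_W(v) = (-633/194, -211/97, -305/97, -55/194)

Set up U = [u_1 | ... | u_2] ∈ R^(4×2). The projector onto W = col(U) is P = U (U^T U)^(-1) U^T.
Compute U^T U =
  [13, 1]
  [1, 15],
and U^T v = (10, 17).
Solve U^T U · c = U^T v for the coefficients: c = (133/194, 211/194). The projection is proj_W(v) = U c.
Check: (v - proj_W(v)) · u_1 = 0  (should be 0).
Check: (v - proj_W(v)) · u_2 = 0  (should be 0).
Result: proj_W(v) = (-633/194, -211/97, -305/97, -55/194).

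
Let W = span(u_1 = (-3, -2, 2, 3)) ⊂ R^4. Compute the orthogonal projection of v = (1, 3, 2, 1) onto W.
proj_W(v) = (3/13, 2/13, -2/13, -3/13)

Set up U = [u_1 | ... | u_1] ∈ R^(4×1). The projector onto W = col(U) is P = U (U^T U)^(-1) U^T.
Compute U^T U =
  [26],
and U^T v = (-2).
Solve U^T U · c = U^T v for the coefficients: c = (-1/13). The projection is proj_W(v) = U c.
Check: (v - proj_W(v)) · u_1 = 0  (should be 0).
Result: proj_W(v) = (3/13, 2/13, -2/13, -3/13).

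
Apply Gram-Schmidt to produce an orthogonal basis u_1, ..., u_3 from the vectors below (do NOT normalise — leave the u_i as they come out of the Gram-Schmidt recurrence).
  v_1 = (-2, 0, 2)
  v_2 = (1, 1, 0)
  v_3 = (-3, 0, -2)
Orthogonal basis:
  u_1 = (-2, 0, 2)
  u_2 = (1/2, 1, 1/2)
  u_3 = (-5/3, 5/3, -5/3)

Apply the Gram-Schmidt recurrence
  u_1 = v_1
  u_i = v_i − Σ_{j<i} ((v_i · u_j) / (u_j · u_j)) · u_j.

Step by step this gives:
  u_1 = (-2, 0, 2)
  u_2 = (1/2, 1, 1/2)
  u_3 = (-5/3, 5/3, -5/3)

Orthogonality check:
  u_2 · u_1 = 0 (should be 0)
  u_3 · u_1 = 0 (should be 0)
  u_3 · u_2 = 0 (should be 0)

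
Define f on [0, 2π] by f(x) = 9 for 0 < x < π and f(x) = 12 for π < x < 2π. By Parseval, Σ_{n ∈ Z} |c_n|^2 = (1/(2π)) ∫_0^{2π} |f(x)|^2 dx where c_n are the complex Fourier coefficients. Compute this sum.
Σ |c_n|^2 = 225/2

Parseval equates the L^2 energy of f (normalised by 1/(2π)) with the ℓ^2 sum of its Fourier coefficients: (1/(2π)) ∫_0^{2π} |f|^2 = Σ |c_n|^2.
Compute the left side: (1/(2π)) [∫_0^π 9^2 dx + ∫_π^{2π} 12^2 dx] = (1/(2π)) · (81π + 144π) = (81 + 144)/2 = 225/2.
So Σ_{n ∈ Z} |c_n|^2 = 225/2.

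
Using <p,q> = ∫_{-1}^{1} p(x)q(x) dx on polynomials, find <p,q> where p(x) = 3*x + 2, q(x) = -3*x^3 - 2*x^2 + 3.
<p,q> = 86/15

Expand the product: p(x)·q(x) = -9*x^4 - 12*x^3 - 4*x^2 + 9*x + 6.
∫_{-1}^{1} of each monomial x^k gives [2/(k+1) if k even, 0 if k odd]. Integrating term-by-term (or equivalently evaluating the antiderivative F(x) = -9*x^5/5 - 3*x^4 - 4*x^3/3 + 9*x^2/2 + 6*x at the endpoints):
  F(1) − F(−1) = 131/30 − (-41/30) = 86/15.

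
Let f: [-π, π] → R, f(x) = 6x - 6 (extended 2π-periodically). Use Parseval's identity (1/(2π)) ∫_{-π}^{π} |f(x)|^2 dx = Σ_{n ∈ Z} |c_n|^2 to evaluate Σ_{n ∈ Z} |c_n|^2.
Σ |c_n|^2 = 12π^2 + 36

Expand and integrate term by term over [-π, π]:
  ∫ (6x)^2 dx = 36·(2π^3/3); ∫ 2·6·(-6)·x dx = 0 (odd integrand); ∫ (-6)^2 dx = 36·2π.
So (1/(2π)) ∫_{-π}^{π} (6x - 6)^2 dx = 36π^2/3 + 36 = 12π^2 + 36.
Parseval ⇒ Σ |c_n|^2 = 12π^2 + 36.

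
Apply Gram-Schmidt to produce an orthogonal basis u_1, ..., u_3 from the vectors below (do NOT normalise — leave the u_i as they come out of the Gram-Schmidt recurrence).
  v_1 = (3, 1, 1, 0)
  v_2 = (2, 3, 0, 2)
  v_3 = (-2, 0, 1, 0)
Orthogonal basis:
  u_1 = (3, 1, 1, 0)
  u_2 = (-5/11, 24/11, -9/11, 2)
  u_3 = (-67/106, 23/53, 155/106, -1/53)

Apply the Gram-Schmidt recurrence
  u_1 = v_1
  u_i = v_i − Σ_{j<i} ((v_i · u_j) / (u_j · u_j)) · u_j.

Step by step this gives:
  u_1 = (3, 1, 1, 0)
  u_2 = (-5/11, 24/11, -9/11, 2)
  u_3 = (-67/106, 23/53, 155/106, -1/53)

Orthogonality check:
  u_2 · u_1 = 0 (should be 0)
  u_3 · u_1 = 0 (should be 0)
  u_3 · u_2 = 0 (should be 0)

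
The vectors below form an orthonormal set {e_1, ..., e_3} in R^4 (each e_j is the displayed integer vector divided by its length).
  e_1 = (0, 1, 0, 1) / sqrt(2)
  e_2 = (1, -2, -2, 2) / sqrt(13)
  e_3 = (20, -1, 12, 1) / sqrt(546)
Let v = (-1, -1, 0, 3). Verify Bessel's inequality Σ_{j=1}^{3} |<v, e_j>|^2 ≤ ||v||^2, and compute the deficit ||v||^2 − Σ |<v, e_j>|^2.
Σ |<v, e_j>|^2 = 131/21; ||v||^2 = 11; deficit = 100/21

Write each e_j = u_j / sqrt(<u_j, u_j>) where u_j is the displayed integer vector. Then <v, e_j> = <v, u_j> / sqrt(<u_j, u_j>), so |<v, e_j>|^2 = <v, u_j>^2 / <u_j, u_j>.
Coefficients: <v, e_1> = 2/sqrt(2), <v, e_2> = 7/sqrt(13), <v, e_3> = -16/sqrt(546).
Square and sum: Σ |<v, e_j>|^2 = 131/21.
Compute ||v||^2 = v·v = 11.
Deficit = 11 − 131/21 = 100/21 ≥ 0, confirming Bessel's inequality. (The deficit equals ||v − Σ <v,e_j> e_j||^2, the squared distance from v to span{e_j}.)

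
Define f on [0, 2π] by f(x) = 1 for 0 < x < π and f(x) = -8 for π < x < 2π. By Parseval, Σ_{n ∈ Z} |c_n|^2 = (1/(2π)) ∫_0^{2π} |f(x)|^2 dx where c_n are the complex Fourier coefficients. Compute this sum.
Σ |c_n|^2 = 65/2

Parseval equates the L^2 energy of f (normalised by 1/(2π)) with the ℓ^2 sum of its Fourier coefficients: (1/(2π)) ∫_0^{2π} |f|^2 = Σ |c_n|^2.
Compute the left side: (1/(2π)) [∫_0^π 1^2 dx + ∫_π^{2π} (-8)^2 dx] = (1/(2π)) · (1π + 64π) = (1 + 64)/2 = 65/2.
So Σ_{n ∈ Z} |c_n|^2 = 65/2.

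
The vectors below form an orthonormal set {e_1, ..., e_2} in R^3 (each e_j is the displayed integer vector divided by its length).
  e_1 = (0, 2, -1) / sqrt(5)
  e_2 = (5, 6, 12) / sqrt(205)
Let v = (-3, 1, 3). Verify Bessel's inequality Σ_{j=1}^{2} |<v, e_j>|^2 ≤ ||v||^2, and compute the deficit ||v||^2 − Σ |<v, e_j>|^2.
Σ |<v, e_j>|^2 = 154/41; ||v||^2 = 19; deficit = 625/41

Write each e_j = u_j / sqrt(<u_j, u_j>) where u_j is the displayed integer vector. Then <v, e_j> = <v, u_j> / sqrt(<u_j, u_j>), so |<v, e_j>|^2 = <v, u_j>^2 / <u_j, u_j>.
Coefficients: <v, e_1> = -1/sqrt(5), <v, e_2> = 27/sqrt(205).
Square and sum: Σ |<v, e_j>|^2 = 154/41.
Compute ||v||^2 = v·v = 19.
Deficit = 19 − 154/41 = 625/41 ≥ 0, confirming Bessel's inequality. (The deficit equals ||v − Σ <v,e_j> e_j||^2, the squared distance from v to span{e_j}.)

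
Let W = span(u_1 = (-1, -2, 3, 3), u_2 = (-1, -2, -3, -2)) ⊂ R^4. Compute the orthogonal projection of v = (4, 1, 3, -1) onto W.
proj_W(v) = (429/314, 429/157, 507/314, 104/157)

Set up U = [u_1 | ... | u_2] ∈ R^(4×2). The projector onto W = col(U) is P = U (U^T U)^(-1) U^T.
Compute U^T U =
  [23, -10]
  [-10, 18],
and U^T v = (0, -13).
Solve U^T U · c = U^T v for the coefficients: c = (-65/157, -299/314). The projection is proj_W(v) = U c.
Check: (v - proj_W(v)) · u_1 = 0  (should be 0).
Check: (v - proj_W(v)) · u_2 = 0  (should be 0).
Result: proj_W(v) = (429/314, 429/157, 507/314, 104/157).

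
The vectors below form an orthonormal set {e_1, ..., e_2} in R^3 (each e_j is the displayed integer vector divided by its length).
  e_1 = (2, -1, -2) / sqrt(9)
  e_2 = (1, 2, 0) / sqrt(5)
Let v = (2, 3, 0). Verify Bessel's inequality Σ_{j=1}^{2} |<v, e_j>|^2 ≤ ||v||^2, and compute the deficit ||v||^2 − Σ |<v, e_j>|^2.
Σ |<v, e_j>|^2 = 581/45; ||v||^2 = 13; deficit = 4/45

Write each e_j = u_j / sqrt(<u_j, u_j>) where u_j is the displayed integer vector. Then <v, e_j> = <v, u_j> / sqrt(<u_j, u_j>), so |<v, e_j>|^2 = <v, u_j>^2 / <u_j, u_j>.
Coefficients: <v, e_1> = 1/sqrt(9), <v, e_2> = 8/sqrt(5).
Square and sum: Σ |<v, e_j>|^2 = 581/45.
Compute ||v||^2 = v·v = 13.
Deficit = 13 − 581/45 = 4/45 ≥ 0, confirming Bessel's inequality. (The deficit equals ||v − Σ <v,e_j> e_j||^2, the squared distance from v to span{e_j}.)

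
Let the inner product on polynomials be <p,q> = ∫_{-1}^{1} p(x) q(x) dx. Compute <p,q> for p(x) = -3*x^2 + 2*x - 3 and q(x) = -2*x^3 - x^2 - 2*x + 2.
<p,q> = -256/15

Expand the product: p(x)·q(x) = 6*x^5 - x^4 + 10*x^3 - 7*x^2 + 10*x - 6.
∫_{-1}^{1} of each monomial x^k gives [2/(k+1) if k even, 0 if k odd]. Integrating term-by-term (or equivalently evaluating the antiderivative F(x) = x^6 - x^5/5 + 5*x^4/2 - 7*x^3/3 + 5*x^2 - 6*x at the endpoints):
  F(1) − F(−1) = -1/30 − (511/30) = -256/15.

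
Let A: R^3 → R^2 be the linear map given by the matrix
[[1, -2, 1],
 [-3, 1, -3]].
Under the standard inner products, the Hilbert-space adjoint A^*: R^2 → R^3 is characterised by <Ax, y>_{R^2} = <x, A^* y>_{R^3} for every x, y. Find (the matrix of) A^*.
A^* = A^T =
[[1, -3],
 [-2, 1],
 [1, -3]]

For real matrices with standard dot products, the defining identity <Ax, y> = <x, A^* y> gives (Ax)^T y = x^T (A^*) y, i.e. x^T A^T y = x^T (A^*) y. Since this holds for all x, y, we must have A^* = A^T. Therefore
A^* =
[[1, -3],
 [-2, 1],
 [1, -3]].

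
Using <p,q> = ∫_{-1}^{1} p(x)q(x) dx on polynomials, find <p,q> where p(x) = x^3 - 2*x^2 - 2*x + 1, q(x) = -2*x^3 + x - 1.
<p,q> = -4/7

Expand the product: p(x)·q(x) = -2*x^6 + 4*x^5 + 5*x^4 - 5*x^3 + 3*x - 1.
∫_{-1}^{1} of each monomial x^k gives [2/(k+1) if k even, 0 if k odd]. Integrating term-by-term (or equivalently evaluating the antiderivative F(x) = -2*x^7/7 + 2*x^6/3 + x^5 - 5*x^4/4 + 3*x^2/2 - x at the endpoints):
  F(1) − F(−1) = 53/84 − (101/84) = -4/7.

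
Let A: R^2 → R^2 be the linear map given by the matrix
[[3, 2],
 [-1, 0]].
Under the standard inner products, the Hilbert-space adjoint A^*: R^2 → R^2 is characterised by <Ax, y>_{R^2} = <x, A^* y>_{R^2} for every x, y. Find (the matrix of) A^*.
A^* = A^T =
[[3, -1],
 [2, 0]]

For real matrices with standard dot products, the defining identity <Ax, y> = <x, A^* y> gives (Ax)^T y = x^T (A^*) y, i.e. x^T A^T y = x^T (A^*) y. Since this holds for all x, y, we must have A^* = A^T. Therefore
A^* =
[[3, -1],
 [2, 0]].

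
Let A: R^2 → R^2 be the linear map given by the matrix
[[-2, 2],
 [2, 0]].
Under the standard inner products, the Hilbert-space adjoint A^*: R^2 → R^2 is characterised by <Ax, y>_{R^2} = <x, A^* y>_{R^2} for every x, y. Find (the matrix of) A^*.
A^* = A^T =
[[-2, 2],
 [2, 0]]

For real matrices with standard dot products, the defining identity <Ax, y> = <x, A^* y> gives (Ax)^T y = x^T (A^*) y, i.e. x^T A^T y = x^T (A^*) y. Since this holds for all x, y, we must have A^* = A^T. Therefore
A^* =
[[-2, 2],
 [2, 0]].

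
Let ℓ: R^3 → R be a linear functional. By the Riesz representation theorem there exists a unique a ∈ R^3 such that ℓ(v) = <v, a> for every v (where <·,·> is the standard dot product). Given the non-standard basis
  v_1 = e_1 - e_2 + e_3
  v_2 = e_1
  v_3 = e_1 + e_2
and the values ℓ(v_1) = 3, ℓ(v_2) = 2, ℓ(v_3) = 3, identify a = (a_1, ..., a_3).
a = (2, 1, 2)

Write a = (a_1, ..., a_3) in the standard basis. For each basis vector v_i, ℓ(v_i) = <v_i, a> is a linear equation in the a_j's. Collect the n equations into a matrix system V a = ℓ, where row i of V is v_i (expressed in the standard basis). Since V is invertible (lower-triangular with 1s on the diagonal, up to permutation), solve by back-substitution:
  V =
[[1, -1, 1],
 [1, 0, 0],
 [1, 1, 0]]
  V a = (3, 2, 3)
Solving gives a = (2, 1, 2).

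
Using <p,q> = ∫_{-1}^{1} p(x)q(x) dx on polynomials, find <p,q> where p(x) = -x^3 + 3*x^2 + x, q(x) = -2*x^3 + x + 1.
<p,q> = 214/105

Expand the product: p(x)·q(x) = 2*x^6 - 6*x^5 - 3*x^4 + 2*x^3 + 4*x^2 + x.
∫_{-1}^{1} of each monomial x^k gives [2/(k+1) if k even, 0 if k odd]. Integrating term-by-term (or equivalently evaluating the antiderivative F(x) = 2*x^7/7 - x^6 - 3*x^5/5 + x^4/2 + 4*x^3/3 + x^2/2 at the endpoints):
  F(1) − F(−1) = 107/105 − (-107/105) = 214/105.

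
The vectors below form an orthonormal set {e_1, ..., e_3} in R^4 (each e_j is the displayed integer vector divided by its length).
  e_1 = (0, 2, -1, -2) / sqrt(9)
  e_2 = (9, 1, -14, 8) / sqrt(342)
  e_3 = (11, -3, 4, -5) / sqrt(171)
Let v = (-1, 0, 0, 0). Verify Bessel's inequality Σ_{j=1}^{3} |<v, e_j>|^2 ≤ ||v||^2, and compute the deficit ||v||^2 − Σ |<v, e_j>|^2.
Σ |<v, e_j>|^2 = 17/18; ||v||^2 = 1; deficit = 1/18

Write each e_j = u_j / sqrt(<u_j, u_j>) where u_j is the displayed integer vector. Then <v, e_j> = <v, u_j> / sqrt(<u_j, u_j>), so |<v, e_j>|^2 = <v, u_j>^2 / <u_j, u_j>.
Coefficients: <v, e_1> = 0/sqrt(9), <v, e_2> = -9/sqrt(342), <v, e_3> = -11/sqrt(171).
Square and sum: Σ |<v, e_j>|^2 = 17/18.
Compute ||v||^2 = v·v = 1.
Deficit = 1 − 17/18 = 1/18 ≥ 0, confirming Bessel's inequality. (The deficit equals ||v − Σ <v,e_j> e_j||^2, the squared distance from v to span{e_j}.)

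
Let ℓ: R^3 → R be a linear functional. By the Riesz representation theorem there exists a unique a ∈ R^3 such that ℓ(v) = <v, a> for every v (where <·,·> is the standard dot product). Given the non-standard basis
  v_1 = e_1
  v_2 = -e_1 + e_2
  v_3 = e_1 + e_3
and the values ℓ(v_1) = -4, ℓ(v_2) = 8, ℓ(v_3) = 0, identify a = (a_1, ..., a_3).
a = (-4, 4, 4)

Write a = (a_1, ..., a_3) in the standard basis. For each basis vector v_i, ℓ(v_i) = <v_i, a> is a linear equation in the a_j's. Collect the n equations into a matrix system V a = ℓ, where row i of V is v_i (expressed in the standard basis). Since V is invertible (lower-triangular with 1s on the diagonal, up to permutation), solve by back-substitution:
  V =
[[1, 0, 0],
 [-1, 1, 0],
 [1, 0, 1]]
  V a = (-4, 8, 0)
Solving gives a = (-4, 4, 4).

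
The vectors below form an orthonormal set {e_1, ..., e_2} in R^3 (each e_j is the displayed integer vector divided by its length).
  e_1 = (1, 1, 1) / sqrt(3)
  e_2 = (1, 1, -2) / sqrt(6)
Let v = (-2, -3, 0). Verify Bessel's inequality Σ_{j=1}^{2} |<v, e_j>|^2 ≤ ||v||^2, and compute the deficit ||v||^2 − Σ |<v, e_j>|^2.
Σ |<v, e_j>|^2 = 25/2; ||v||^2 = 13; deficit = 1/2

Write each e_j = u_j / sqrt(<u_j, u_j>) where u_j is the displayed integer vector. Then <v, e_j> = <v, u_j> / sqrt(<u_j, u_j>), so |<v, e_j>|^2 = <v, u_j>^2 / <u_j, u_j>.
Coefficients: <v, e_1> = -5/sqrt(3), <v, e_2> = -5/sqrt(6).
Square and sum: Σ |<v, e_j>|^2 = 25/2.
Compute ||v||^2 = v·v = 13.
Deficit = 13 − 25/2 = 1/2 ≥ 0, confirming Bessel's inequality. (The deficit equals ||v − Σ <v,e_j> e_j||^2, the squared distance from v to span{e_j}.)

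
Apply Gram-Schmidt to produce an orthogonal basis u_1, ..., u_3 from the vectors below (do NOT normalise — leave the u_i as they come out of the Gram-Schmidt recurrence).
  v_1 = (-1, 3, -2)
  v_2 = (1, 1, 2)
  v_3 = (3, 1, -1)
Orthogonal basis:
  u_1 = (-1, 3, -2)
  u_2 = (6/7, 10/7, 12/7)
  u_3 = (14/5, 0, -7/5)

Apply the Gram-Schmidt recurrence
  u_1 = v_1
  u_i = v_i − Σ_{j<i} ((v_i · u_j) / (u_j · u_j)) · u_j.

Step by step this gives:
  u_1 = (-1, 3, -2)
  u_2 = (6/7, 10/7, 12/7)
  u_3 = (14/5, 0, -7/5)

Orthogonality check:
  u_2 · u_1 = 0 (should be 0)
  u_3 · u_1 = 0 (should be 0)
  u_3 · u_2 = 0 (should be 0)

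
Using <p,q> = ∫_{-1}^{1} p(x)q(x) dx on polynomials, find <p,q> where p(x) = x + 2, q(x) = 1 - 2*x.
<p,q> = 8/3

Expand the product: p(x)·q(x) = -2*x^2 - 3*x + 2.
∫_{-1}^{1} of each monomial x^k gives [2/(k+1) if k even, 0 if k odd]. Integrating term-by-term (or equivalently evaluating the antiderivative F(x) = -2*x^3/3 - 3*x^2/2 + 2*x at the endpoints):
  F(1) − F(−1) = -1/6 − (-17/6) = 8/3.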